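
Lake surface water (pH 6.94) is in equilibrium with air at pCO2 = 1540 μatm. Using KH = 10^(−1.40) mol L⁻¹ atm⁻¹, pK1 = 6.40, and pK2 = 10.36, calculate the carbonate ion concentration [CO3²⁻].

[CO3²⁻] = 0.0808 μmol/L

[CO2*] = KH · pCO2 = 10^(−1.40) × 1540×10^-6 = 6.131×10^-5 mol/L
α₀ = 1/(1 + K1/[H⁺] + K1K2/[H⁺]²) = 1/(1 + 10^+0.54 + 10^-2.88) = 0.2238
DIC = [CO2*]/α₀ = 6.131×10^-5 / 0.2238 = 0.2740 mmol/L
[CO3²⁻] = α₂·DIC; α₂ = 0.0002950, so [CO3²⁻] = 0.0002950 × 0.2740 = 8.08×10^-5 mmol/L = 0.0808 μmol/L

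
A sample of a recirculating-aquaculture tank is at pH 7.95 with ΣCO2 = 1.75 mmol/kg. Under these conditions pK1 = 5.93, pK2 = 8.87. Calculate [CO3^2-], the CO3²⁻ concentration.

α₂ = 1 / (1 + [H⁺]/K2 + [H⁺]²/(K1K2)) = 1 / (1 + 10^+0.92 + 10^-1.10)
   = 1 / (1 + 8.3176 + 0.079433) = 1/9.3971 = 0.1064
[CO3²⁻] = α₂ × DIC = 0.1064 × 1.75 = 0.186 mmol/kg

[CO3²⁻] = 0.186 mmol/kg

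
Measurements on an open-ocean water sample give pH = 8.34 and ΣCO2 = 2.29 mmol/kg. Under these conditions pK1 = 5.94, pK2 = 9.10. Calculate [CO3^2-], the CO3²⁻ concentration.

α₂ = 1 / (1 + [H⁺]/K2 + [H⁺]²/(K1K2)) = 1 / (1 + 10^+0.76 + 10^-1.64)
   = 1 / (1 + 5.7544 + 0.022909) = 1/6.7773 = 0.1476
[CO3²⁻] = α₂ × DIC = 0.1476 × 2.29 = 0.338 mmol/kg

[CO3²⁻] = 0.338 mmol/kg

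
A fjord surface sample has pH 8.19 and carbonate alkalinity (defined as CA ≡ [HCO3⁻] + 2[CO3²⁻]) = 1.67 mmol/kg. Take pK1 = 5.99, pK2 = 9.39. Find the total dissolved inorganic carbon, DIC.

DIC = 1.59 mmol/kg

CA = [HCO3⁻] + 2[CO3²⁻] = (α₁ + 2α₂)·DIC
At pH 8.19: [H⁺]/K1 = 10^-2.20 = 0.0063096, K2/[H⁺] = 10^-1.20 = 0.063096
α₁ = 1/(1 + 0.0063096 + 0.063096) = 1/1.0694 = 0.9351; α₂ = α₁·K2/[H⁺] = 0.05900
α₁ + 2α₂ = 1.0531
DIC = CA / (α₁ + 2α₂) = 1.67 / 1.0531 = 1.59 mmol/kg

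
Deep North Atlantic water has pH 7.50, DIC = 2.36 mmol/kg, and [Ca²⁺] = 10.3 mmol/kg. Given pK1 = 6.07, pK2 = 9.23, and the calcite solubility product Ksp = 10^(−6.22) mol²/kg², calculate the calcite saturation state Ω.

α₂ = 1 / (1 + [H⁺]/K2 + [H⁺]²/(K1K2)) = 1 / (1 + 10^+1.73 + 10^+0.30)
   = 1 / (1 + 53.703 + 1.9953) = 1/56.698 = 0.01764
[CO3²⁻] = α₂ × DIC = 0.01764 × 2.36 = 0.04162 mmol/kg
Ksp = 10^(−6.22) = 6.026×10^-7
Ω = [Ca²⁺][CO3²⁻]/Ksp = (10.3×10^-3)(4.162×10^-5) / 6.026×10^-7 = 0.712

Ω = 0.712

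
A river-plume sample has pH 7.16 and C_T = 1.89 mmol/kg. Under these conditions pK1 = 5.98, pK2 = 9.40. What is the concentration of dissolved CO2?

[CO2*] = 0.117 mmol/kg

α₀ = 1 / (1 + K1/[H⁺] + K1K2/[H⁺]²) = 1 / (1 + 10^+1.18 + 10^-1.06)
   = 1 / (1 + 15.136 + 0.087096) = 1/16.223 = 0.06164
[CO2*] = α₀ × DIC = 0.06164 × 1.89 = 0.117 mmol/kg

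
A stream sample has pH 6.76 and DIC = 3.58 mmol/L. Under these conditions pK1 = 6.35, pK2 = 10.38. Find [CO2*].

α₀ = 1 / (1 + K1/[H⁺] + K1K2/[H⁺]²) = 1 / (1 + 10^+0.41 + 10^-3.21)
   = 1 / (1 + 2.5704 + 0.00061660) = 1/3.5710 = 0.2800
[CO2*] = α₀ × DIC = 0.2800 × 3.58 = 1.00 mmol/L

[CO2*] = 1.00 mmol/L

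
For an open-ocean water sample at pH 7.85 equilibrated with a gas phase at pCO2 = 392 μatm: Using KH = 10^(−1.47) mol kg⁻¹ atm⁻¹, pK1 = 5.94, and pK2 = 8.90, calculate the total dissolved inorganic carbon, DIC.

DIC = 1.19 mmol/kg

[CO2*] = KH · pCO2 = 10^(−1.47) × 392×10^-6 = 1.328×10^-5 mol/kg
α₀ = 1/(1 + K1/[H⁺] + K1K2/[H⁺]²) = 1/(1 + 10^+1.91 + 10^+0.86) = 0.01117
DIC = [CO2*]/α₀ = 1.328×10^-5 / 0.01117 = 1.19 mmol/kg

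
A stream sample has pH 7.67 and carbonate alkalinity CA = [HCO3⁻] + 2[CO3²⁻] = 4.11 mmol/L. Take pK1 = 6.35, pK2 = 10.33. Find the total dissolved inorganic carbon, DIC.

DIC = 4.30 mmol/L

CA = [HCO3⁻] + 2[CO3²⁻] = (α₁ + 2α₂)·DIC
At pH 7.67: [H⁺]/K1 = 10^-1.32 = 0.047863, K2/[H⁺] = 10^-2.66 = 0.0021878
α₁ = 1/(1 + 0.047863 + 0.0021878) = 1/1.0501 = 0.9523; α₂ = α₁·K2/[H⁺] = 0.002083
α₁ + 2α₂ = 0.9565
DIC = CA / (α₁ + 2α₂) = 4.11 / 0.9565 = 4.30 mmol/L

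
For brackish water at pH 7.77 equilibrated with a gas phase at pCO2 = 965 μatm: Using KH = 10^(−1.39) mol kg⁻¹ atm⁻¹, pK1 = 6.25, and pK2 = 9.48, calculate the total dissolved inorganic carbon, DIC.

DIC = 1.37 mmol/kg

[CO2*] = KH · pCO2 = 10^(−1.39) × 965×10^-6 = 3.931×10^-5 mol/kg
α₀ = 1/(1 + K1/[H⁺] + K1K2/[H⁺]²) = 1/(1 + 10^+1.52 + 10^-0.19) = 0.02877
DIC = [CO2*]/α₀ = 3.931×10^-5 / 0.02877 = 1.37 mmol/kg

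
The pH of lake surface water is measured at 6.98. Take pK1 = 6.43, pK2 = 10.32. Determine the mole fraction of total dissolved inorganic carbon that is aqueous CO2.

α₀ = 0.220

α₀ = 1 / (1 + K1/[H⁺] + K1K2/[H⁺]²) = 1 / (1 + 10^+0.55 + 10^-2.79)
   = 1 / (1 + 3.5481 + 0.0016218) = 1/4.5498 = 0.2198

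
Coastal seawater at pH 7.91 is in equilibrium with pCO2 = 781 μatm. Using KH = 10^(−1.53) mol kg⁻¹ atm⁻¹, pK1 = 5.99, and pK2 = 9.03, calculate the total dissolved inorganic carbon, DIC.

DIC = 2.09 mmol/kg

[CO2*] = KH · pCO2 = 10^(−1.53) × 781×10^-6 = 2.305×10^-5 mol/kg
α₀ = 1/(1 + K1/[H⁺] + K1K2/[H⁺]²) = 1/(1 + 10^+1.92 + 10^+0.80) = 0.01105
DIC = [CO2*]/α₀ = 2.305×10^-5 / 0.01105 = 2.09 mmol/kg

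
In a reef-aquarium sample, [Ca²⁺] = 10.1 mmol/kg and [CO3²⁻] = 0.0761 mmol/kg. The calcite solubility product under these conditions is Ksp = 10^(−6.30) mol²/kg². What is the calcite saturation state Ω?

Ω = 1.53

Ksp = 10^(−6.30) = 5.012×10^-7
Ω = [Ca²⁺][CO3²⁻]/Ksp = (10.1×10^-3)(0.0761×10^-3) / 5.012×10^-7 = 1.53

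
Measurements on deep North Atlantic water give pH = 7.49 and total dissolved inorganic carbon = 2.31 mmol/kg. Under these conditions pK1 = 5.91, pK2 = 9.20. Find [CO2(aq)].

[CO2*] = 0.0581 mmol/kg

α₀ = 1 / (1 + K1/[H⁺] + K1K2/[H⁺]²) = 1 / (1 + 10^+1.58 + 10^-0.13)
   = 1 / (1 + 38.019 + 0.74131) = 1/39.760 = 0.02515
[CO2*] = α₀ × DIC = 0.02515 × 2.31 = 0.0581 mmol/kg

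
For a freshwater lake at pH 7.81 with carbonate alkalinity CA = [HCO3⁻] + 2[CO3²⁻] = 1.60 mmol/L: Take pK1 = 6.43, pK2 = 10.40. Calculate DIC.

DIC = 1.66 mmol/L

CA = [HCO3⁻] + 2[CO3²⁻] = (α₁ + 2α₂)·DIC
At pH 7.81: [H⁺]/K1 = 10^-1.38 = 0.041687, K2/[H⁺] = 10^-2.59 = 0.0025704
α₁ = 1/(1 + 0.041687 + 0.0025704) = 1/1.0443 = 0.9576; α₂ = α₁·K2/[H⁺] = 0.002461
α₁ + 2α₂ = 0.9625
DIC = CA / (α₁ + 2α₂) = 1.60 / 0.9625 = 1.66 mmol/L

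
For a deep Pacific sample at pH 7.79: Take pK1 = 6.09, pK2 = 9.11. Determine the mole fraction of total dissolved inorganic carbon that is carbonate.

α₂ = 0.0448

α₂ = 1 / (1 + [H⁺]/K2 + [H⁺]²/(K1K2)) = 1 / (1 + 10^+1.32 + 10^-0.38)
   = 1 / (1 + 20.893 + 0.41687) = 1/22.310 = 0.04482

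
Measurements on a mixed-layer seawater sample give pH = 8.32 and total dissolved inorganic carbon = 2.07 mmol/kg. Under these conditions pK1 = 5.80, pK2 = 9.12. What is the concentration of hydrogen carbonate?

[HCO3⁻] = 1.78 mmol/kg

α₁ = 1 / (1 + [H⁺]/K1 + K2/[H⁺]) = 1 / (1 + 10^-2.52 + 10^-0.80)
   = 1 / (1 + 0.0030200 + 0.15849) = 1/1.1615 = 0.8609
[HCO3⁻] = α₁ × DIC = 0.8609 × 2.07 = 1.78 mmol/kg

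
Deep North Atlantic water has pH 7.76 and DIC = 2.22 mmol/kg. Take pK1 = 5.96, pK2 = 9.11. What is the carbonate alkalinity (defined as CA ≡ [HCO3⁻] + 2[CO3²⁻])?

CA = [HCO3⁻] + 2[CO3²⁻] = (α₁ + 2α₂)·DIC
At pH 7.76: [H⁺]/K1 = 10^-1.80 = 0.015849, K2/[H⁺] = 10^-1.35 = 0.044668
α₁ = 1/(1 + 0.015849 + 0.044668) = 1/1.0605 = 0.9429; α₂ = α₁·K2/[H⁺] = 0.04212
α₁ + 2α₂ = 1.0272
CA = 1.0272 × 2.22 = 2.28 mmol/kg

CA = 2.28 mmol/kg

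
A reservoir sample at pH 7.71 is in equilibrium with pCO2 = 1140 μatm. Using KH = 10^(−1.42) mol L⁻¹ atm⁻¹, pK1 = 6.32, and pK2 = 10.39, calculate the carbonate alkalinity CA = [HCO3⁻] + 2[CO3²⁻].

CA = 1.07 mmol/L

[CO2*] = KH · pCO2 = 10^(−1.42) × 1140×10^-6 = 4.334×10^-5 mol/L
α₀ = 1/(1 + K1/[H⁺] + K1K2/[H⁺]²) = 1/(1 + 10^+1.39 + 10^-1.29) = 0.03906
DIC = [CO2*]/α₀ = 4.334×10^-5 / 0.03906 = 1.109 mmol/L
CA = (α₁ + 2α₂)·DIC = (0.9589 + 2×0.002003) × 1.109 = 1.07 mmol/L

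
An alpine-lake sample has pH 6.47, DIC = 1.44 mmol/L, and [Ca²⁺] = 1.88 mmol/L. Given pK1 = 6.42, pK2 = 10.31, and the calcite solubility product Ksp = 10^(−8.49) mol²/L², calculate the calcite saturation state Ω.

Ω = 0.0639

α₂ = 1 / (1 + [H⁺]/K2 + [H⁺]²/(K1K2)) = 1 / (1 + 10^+3.84 + 10^+3.79)
   = 1 / (1 + 6918.3 + 6166.0) = 1/1.3085×10^4 = 7.642×10^-5
[CO3²⁻] = α₂ × DIC = 7.642×10^-5 × 1.44 = 0.0001100 mmol/L = 0.1100 μmol/L
Ksp = 10^(−8.49) = 3.236×10^-9
Ω = [Ca²⁺][CO3²⁻]/Ksp = (1.88×10^-3)(1.100×10^-7) / 3.236×10^-9 = 0.0639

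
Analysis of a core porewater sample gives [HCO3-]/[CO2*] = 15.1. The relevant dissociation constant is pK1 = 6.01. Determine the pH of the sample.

pH = 7.19

From K1 = [H⁺][HCO3-]/[CO2*]:  pH = pK1 + log₁₀([HCO3-]/[CO2*])
log₁₀(15.1) = +1.179
pH = 6.01 + (+1.179) = 7.19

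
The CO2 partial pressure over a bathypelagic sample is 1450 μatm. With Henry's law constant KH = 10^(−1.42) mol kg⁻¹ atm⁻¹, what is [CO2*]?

KH = 10^(−1.42) = 3.802×10^-2 mol kg⁻¹ atm⁻¹
[CO2*] = KH · pCO2 = 3.802×10^-2 × 1450×10^-6 atm = 5.51×10^-5 mol/kg

[CO2*] = 55.1 μmol/kg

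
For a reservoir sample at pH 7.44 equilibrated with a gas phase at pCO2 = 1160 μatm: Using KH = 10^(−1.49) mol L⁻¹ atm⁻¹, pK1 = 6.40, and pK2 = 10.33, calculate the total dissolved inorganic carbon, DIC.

DIC = 0.450 mmol/L

[CO2*] = KH · pCO2 = 10^(−1.49) × 1160×10^-6 = 3.754×10^-5 mol/L
α₀ = 1/(1 + K1/[H⁺] + K1K2/[H⁺]²) = 1/(1 + 10^+1.04 + 10^-1.85) = 0.08348
DIC = [CO2*]/α₀ = 3.754×10^-5 / 0.08348 = 0.450 mmol/L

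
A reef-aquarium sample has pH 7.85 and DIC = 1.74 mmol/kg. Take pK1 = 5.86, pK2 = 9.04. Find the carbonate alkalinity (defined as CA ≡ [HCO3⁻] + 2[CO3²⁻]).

CA = 1.83 mmol/kg

CA = [HCO3⁻] + 2[CO3²⁻] = (α₁ + 2α₂)·DIC
At pH 7.85: [H⁺]/K1 = 10^-1.99 = 0.010233, K2/[H⁺] = 10^-1.19 = 0.064565
α₁ = 1/(1 + 0.010233 + 0.064565) = 1/1.0748 = 0.9304; α₂ = α₁·K2/[H⁺] = 0.06007
α₁ + 2α₂ = 1.0506
CA = 1.0506 × 1.74 = 1.83 mmol/kg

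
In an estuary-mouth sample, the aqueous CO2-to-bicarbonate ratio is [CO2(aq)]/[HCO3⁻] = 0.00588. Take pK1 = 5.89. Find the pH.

pH = 8.12

From K1 = [H⁺][HCO3⁻]/[CO2(aq)]:  pH = pK1 − log₁₀([CO2(aq)]/[HCO3⁻])
log₁₀(0.00588) = -2.231
pH = 5.89 − (-2.231) = 8.12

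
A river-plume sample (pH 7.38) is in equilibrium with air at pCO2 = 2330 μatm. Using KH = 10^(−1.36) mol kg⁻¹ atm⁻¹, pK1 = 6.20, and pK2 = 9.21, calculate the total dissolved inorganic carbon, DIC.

[CO2*] = KH · pCO2 = 10^(−1.36) × 2330×10^-6 = 1.017×10^-4 mol/kg
α₀ = 1/(1 + K1/[H⁺] + K1K2/[H⁺]²) = 1/(1 + 10^+1.18 + 10^-0.65) = 0.06113
DIC = [CO2*]/α₀ = 1.017×10^-4 / 0.06113 = 1.66 mmol/kg

DIC = 1.66 mmol/kg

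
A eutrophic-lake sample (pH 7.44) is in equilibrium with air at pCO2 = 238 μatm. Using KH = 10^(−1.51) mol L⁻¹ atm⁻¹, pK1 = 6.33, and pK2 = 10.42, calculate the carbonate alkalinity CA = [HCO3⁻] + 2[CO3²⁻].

[CO2*] = KH · pCO2 = 10^(−1.51) × 238×10^-6 = 7.355×10^-6 mol/L
α₀ = 1/(1 + K1/[H⁺] + K1K2/[H⁺]²) = 1/(1 + 10^+1.11 + 10^-1.87) = 0.07196
DIC = [CO2*]/α₀ = 7.355×10^-6 / 0.07196 = 0.1022 mmol/L
CA = (α₁ + 2α₂)·DIC = (0.9271 + 2×0.0009708) × 0.1022 = 0.0949 mmol/L

CA = 0.0949 mmol/L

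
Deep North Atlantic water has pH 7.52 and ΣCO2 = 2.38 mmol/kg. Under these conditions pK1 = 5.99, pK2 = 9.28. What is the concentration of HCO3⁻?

α₁ = 1 / (1 + [H⁺]/K1 + K2/[H⁺]) = 1 / (1 + 10^-1.53 + 10^-1.76)
   = 1 / (1 + 0.029512 + 0.017378) = 1/1.0469 = 0.9552
[HCO3⁻] = α₁ × DIC = 0.9552 × 2.38 = 2.27 mmol/kg

[HCO3⁻] = 2.27 mmol/kg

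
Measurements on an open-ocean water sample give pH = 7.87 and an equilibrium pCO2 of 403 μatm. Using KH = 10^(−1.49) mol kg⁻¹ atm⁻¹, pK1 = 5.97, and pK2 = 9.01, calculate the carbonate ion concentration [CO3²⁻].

[CO2*] = KH · pCO2 = 10^(−1.49) × 403×10^-6 = 1.304×10^-5 mol/kg
α₀ = 1/(1 + K1/[H⁺] + K1K2/[H⁺]²) = 1/(1 + 10^+1.90 + 10^+0.76) = 0.01160
DIC = [CO2*]/α₀ = 1.304×10^-5 / 0.01160 = 1.124 mmol/kg
[CO3²⁻] = α₂·DIC; α₂ = 0.06677, so [CO3²⁻] = 0.06677 × 1.124 = 0.0750 mmol/kg

[CO3²⁻] = 0.0750 mmol/kg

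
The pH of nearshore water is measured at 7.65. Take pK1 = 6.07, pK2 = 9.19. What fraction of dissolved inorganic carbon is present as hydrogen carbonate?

α₁ = 0.948

α₁ = 1 / (1 + [H⁺]/K1 + K2/[H⁺]) = 1 / (1 + 10^-1.58 + 10^-1.54)
   = 1 / (1 + 0.026303 + 0.028840) = 1/1.0551 = 0.9477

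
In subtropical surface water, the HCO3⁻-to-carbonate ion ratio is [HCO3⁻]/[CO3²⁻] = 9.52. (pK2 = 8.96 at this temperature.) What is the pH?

From K2 = [H⁺][CO3²⁻]/[HCO3⁻]:  pH = pK2 − log₁₀([HCO3⁻]/[CO3²⁻])
log₁₀(9.52) = +0.979
pH = 8.96 − (+0.979) = 7.98

pH = 7.98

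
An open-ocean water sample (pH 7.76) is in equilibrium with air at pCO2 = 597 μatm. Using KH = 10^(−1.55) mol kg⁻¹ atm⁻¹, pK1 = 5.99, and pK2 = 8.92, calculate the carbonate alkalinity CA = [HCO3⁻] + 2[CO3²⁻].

CA = 1.13 mmol/kg

[CO2*] = KH · pCO2 = 10^(−1.55) × 597×10^-6 = 1.683×10^-5 mol/kg
α₀ = 1/(1 + K1/[H⁺] + K1K2/[H⁺]²) = 1/(1 + 10^+1.77 + 10^+0.61) = 0.01564
DIC = [CO2*]/α₀ = 1.683×10^-5 / 0.01564 = 1.076 mmol/kg
CA = (α₁ + 2α₂)·DIC = (0.9207 + 2×0.06369) × 1.076 = 1.13 mmol/kg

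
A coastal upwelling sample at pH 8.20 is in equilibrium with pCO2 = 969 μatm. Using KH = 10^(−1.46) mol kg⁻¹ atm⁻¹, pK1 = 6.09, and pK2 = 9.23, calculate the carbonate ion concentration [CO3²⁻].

[CO3²⁻] = 0.404 mmol/kg

[CO2*] = KH · pCO2 = 10^(−1.46) × 969×10^-6 = 3.360×10^-5 mol/kg
α₀ = 1/(1 + K1/[H⁺] + K1K2/[H⁺]²) = 1/(1 + 10^+2.11 + 10^+1.08) = 0.007050
DIC = [CO2*]/α₀ = 3.360×10^-5 / 0.007050 = 4.766 mmol/kg
[CO3²⁻] = α₂·DIC; α₂ = 0.08476, so [CO3²⁻] = 0.08476 × 4.766 = 0.404 mmol/kg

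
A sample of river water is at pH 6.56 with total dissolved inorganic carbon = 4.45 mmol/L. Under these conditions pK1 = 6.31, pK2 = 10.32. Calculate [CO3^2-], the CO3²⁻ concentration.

α₂ = 1 / (1 + [H⁺]/K2 + [H⁺]²/(K1K2)) = 1 / (1 + 10^+3.76 + 10^+3.51)
   = 1 / (1 + 5754.4 + 3235.9) = 1/8991.3 = 0.0001112
[CO3²⁻] = α₂ × DIC = 0.0001112 × 4.45 = 0.000495 mmol/L = 0.495 μmol/L

[CO3²⁻] = 0.495 μmol/L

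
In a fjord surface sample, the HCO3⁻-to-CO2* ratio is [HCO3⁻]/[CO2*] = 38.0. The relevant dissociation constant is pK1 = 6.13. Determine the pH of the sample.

pH = 7.71

From K1 = [H⁺][HCO3⁻]/[CO2*]:  pH = pK1 + log₁₀([HCO3⁻]/[CO2*])
log₁₀(38.0) = +1.580
pH = 6.13 + (+1.580) = 7.71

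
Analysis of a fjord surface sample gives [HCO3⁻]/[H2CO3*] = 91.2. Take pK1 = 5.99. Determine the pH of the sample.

pH = 7.95

From K1 = [H⁺][HCO3⁻]/[H2CO3*]:  pH = pK1 + log₁₀([HCO3⁻]/[H2CO3*])
log₁₀(91.2) = +1.960
pH = 5.99 + (+1.960) = 7.95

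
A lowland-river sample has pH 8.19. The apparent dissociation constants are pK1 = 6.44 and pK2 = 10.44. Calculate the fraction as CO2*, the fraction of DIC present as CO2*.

α₀ = 1 / (1 + K1/[H⁺] + K1K2/[H⁺]²) = 1 / (1 + 10^+1.75 + 10^-0.50)
   = 1 / (1 + 56.234 + 0.31623) = 1/57.550 = 0.01738

α₀ = 0.0174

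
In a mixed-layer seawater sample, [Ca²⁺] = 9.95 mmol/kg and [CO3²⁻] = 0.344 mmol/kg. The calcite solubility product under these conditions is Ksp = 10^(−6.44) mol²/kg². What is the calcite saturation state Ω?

Ksp = 10^(−6.44) = 3.631×10^-7
Ω = [Ca²⁺][CO3²⁻]/Ksp = (9.95×10^-3)(0.344×10^-3) / 3.631×10^-7 = 9.43

Ω = 9.43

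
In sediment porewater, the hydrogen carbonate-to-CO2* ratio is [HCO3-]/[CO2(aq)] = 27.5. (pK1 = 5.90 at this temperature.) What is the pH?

From K1 = [H⁺][HCO3-]/[CO2(aq)]:  pH = pK1 + log₁₀([HCO3-]/[CO2(aq)])
log₁₀(27.5) = +1.439
pH = 5.90 + (+1.439) = 7.34

pH = 7.34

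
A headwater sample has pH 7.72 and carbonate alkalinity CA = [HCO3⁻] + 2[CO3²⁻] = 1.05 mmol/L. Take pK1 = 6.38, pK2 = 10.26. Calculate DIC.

CA = [HCO3⁻] + 2[CO3²⁻] = (α₁ + 2α₂)·DIC
At pH 7.72: [H⁺]/K1 = 10^-1.34 = 0.045709, K2/[H⁺] = 10^-2.54 = 0.0028840
α₁ = 1/(1 + 0.045709 + 0.0028840) = 1/1.0486 = 0.9537; α₂ = α₁·K2/[H⁺] = 0.002750
α₁ + 2α₂ = 0.9592
DIC = CA / (α₁ + 2α₂) = 1.05 / 0.9592 = 1.09 mmol/L

DIC = 1.09 mmol/L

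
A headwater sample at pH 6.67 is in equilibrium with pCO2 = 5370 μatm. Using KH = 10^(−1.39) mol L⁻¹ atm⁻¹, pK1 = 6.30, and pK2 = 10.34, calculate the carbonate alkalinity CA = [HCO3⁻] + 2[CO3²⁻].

CA = 0.513 mmol/L

[CO2*] = KH · pCO2 = 10^(−1.39) × 5370×10^-6 = 2.188×10^-4 mol/L
α₀ = 1/(1 + K1/[H⁺] + K1K2/[H⁺]²) = 1/(1 + 10^+0.37 + 10^-3.30) = 0.2990
DIC = [CO2*]/α₀ = 2.188×10^-4 / 0.2990 = 0.7317 mmol/L
CA = (α₁ + 2α₂)·DIC = (0.7009 + 2×0.0001498) × 0.7317 = 0.513 mmol/L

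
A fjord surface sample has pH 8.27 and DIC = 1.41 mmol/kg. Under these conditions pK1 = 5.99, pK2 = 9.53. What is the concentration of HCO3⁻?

α₁ = 1 / (1 + [H⁺]/K1 + K2/[H⁺]) = 1 / (1 + 10^-2.28 + 10^-1.26)
   = 1 / (1 + 0.0052481 + 0.054954) = 1/1.0602 = 0.9432
[HCO3⁻] = α₁ × DIC = 0.9432 × 1.41 = 1.33 mmol/kg

[HCO3⁻] = 1.33 mmol/kg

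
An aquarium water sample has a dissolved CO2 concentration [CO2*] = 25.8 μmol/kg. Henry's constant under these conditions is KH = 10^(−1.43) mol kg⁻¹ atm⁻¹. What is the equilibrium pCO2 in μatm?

pCO2 = 694 μatm

KH = 10^(−1.43) = 3.715×10^-2 mol kg⁻¹ atm⁻¹
pCO2 = [CO2*]/KH = 25.8×10^-6 / 3.715×10^-2 = 6.94×10^-4 atm = 694 μatm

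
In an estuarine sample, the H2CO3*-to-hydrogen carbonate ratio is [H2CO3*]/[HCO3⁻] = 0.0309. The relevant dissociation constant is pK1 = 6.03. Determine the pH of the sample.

From K1 = [H⁺][HCO3⁻]/[H2CO3*]:  pH = pK1 − log₁₀([H2CO3*]/[HCO3⁻])
log₁₀(0.0309) = -1.510
pH = 6.03 − (-1.510) = 7.54

pH = 7.54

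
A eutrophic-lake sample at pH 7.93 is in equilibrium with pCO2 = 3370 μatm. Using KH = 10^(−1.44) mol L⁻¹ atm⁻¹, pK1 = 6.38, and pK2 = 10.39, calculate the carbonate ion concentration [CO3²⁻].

[CO2*] = KH · pCO2 = 10^(−1.44) × 3370×10^-6 = 1.224×10^-4 mol/L
α₀ = 1/(1 + K1/[H⁺] + K1K2/[H⁺]²) = 1/(1 + 10^+1.55 + 10^-0.91) = 0.02732
DIC = [CO2*]/α₀ = 1.224×10^-4 / 0.02732 = 4.479 mmol/L
[CO3²⁻] = α₂·DIC; α₂ = 0.003361, so [CO3²⁻] = 0.003361 × 4.479 = 0.0151 mmol/L = 15.1 μmol/L

[CO3²⁻] = 15.1 μmol/L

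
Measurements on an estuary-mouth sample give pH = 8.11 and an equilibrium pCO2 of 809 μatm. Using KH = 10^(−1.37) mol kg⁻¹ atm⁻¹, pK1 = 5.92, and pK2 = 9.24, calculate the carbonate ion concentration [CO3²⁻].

[CO2*] = KH · pCO2 = 10^(−1.37) × 809×10^-6 = 3.451×10^-5 mol/kg
α₀ = 1/(1 + K1/[H⁺] + K1K2/[H⁺]²) = 1/(1 + 10^+2.19 + 10^+1.06) = 0.005975
DIC = [CO2*]/α₀ = 3.451×10^-5 / 0.005975 = 5.776 mmol/kg
[CO3²⁻] = α₂·DIC; α₂ = 0.06860, so [CO3²⁻] = 0.06860 × 5.776 = 0.396 mmol/kg

[CO3²⁻] = 0.396 mmol/kg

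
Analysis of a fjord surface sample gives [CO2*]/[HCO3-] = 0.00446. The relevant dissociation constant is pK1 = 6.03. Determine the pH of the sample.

pH = 8.38

From K1 = [H⁺][HCO3-]/[CO2*]:  pH = pK1 − log₁₀([CO2*]/[HCO3-])
log₁₀(0.00446) = -2.351
pH = 6.03 − (-2.351) = 8.38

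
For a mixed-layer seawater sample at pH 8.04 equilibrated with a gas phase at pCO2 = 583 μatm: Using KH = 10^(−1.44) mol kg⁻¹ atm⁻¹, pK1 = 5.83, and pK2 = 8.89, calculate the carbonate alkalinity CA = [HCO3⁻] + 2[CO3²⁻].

[CO2*] = KH · pCO2 = 10^(−1.44) × 583×10^-6 = 2.117×10^-5 mol/kg
α₀ = 1/(1 + K1/[H⁺] + K1K2/[H⁺]²) = 1/(1 + 10^+2.21 + 10^+1.36) = 0.005374
DIC = [CO2*]/α₀ = 2.117×10^-5 / 0.005374 = 3.939 mmol/kg
CA = (α₁ + 2α₂)·DIC = (0.8715 + 2×0.1231) × 3.939 = 4.40 mmol/kg

CA = 4.40 mmol/kg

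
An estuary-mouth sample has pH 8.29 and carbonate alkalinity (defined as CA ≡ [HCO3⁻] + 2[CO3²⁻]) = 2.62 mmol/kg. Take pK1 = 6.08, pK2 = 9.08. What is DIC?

CA = [HCO3⁻] + 2[CO3²⁻] = (α₁ + 2α₂)·DIC
At pH 8.29: [H⁺]/K1 = 10^-2.21 = 0.0061660, K2/[H⁺] = 10^-0.79 = 0.16218
α₁ = 1/(1 + 0.0061660 + 0.16218) = 1/1.1683 = 0.8559; α₂ = α₁·K2/[H⁺] = 0.1388
α₁ + 2α₂ = 1.1335
DIC = CA / (α₁ + 2α₂) = 2.62 / 1.1335 = 2.31 mmol/kg

DIC = 2.31 mmol/kg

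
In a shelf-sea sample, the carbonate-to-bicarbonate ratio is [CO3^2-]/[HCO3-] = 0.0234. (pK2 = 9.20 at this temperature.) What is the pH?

pH = 7.57

From K2 = [H⁺][CO3^2-]/[HCO3-]:  pH = pK2 + log₁₀([CO3^2-]/[HCO3-])
log₁₀(0.0234) = -1.631
pH = 9.20 + (-1.631) = 7.57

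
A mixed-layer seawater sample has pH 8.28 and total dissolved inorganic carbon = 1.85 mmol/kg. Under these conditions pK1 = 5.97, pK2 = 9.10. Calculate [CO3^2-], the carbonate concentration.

[CO3²⁻] = 0.242 mmol/kg

α₂ = 1 / (1 + [H⁺]/K2 + [H⁺]²/(K1K2)) = 1 / (1 + 10^+0.82 + 10^-1.49)
   = 1 / (1 + 6.6069 + 0.032359) = 1/7.6393 = 0.1309
[CO3²⁻] = α₂ × DIC = 0.1309 × 1.85 = 0.242 mmol/kg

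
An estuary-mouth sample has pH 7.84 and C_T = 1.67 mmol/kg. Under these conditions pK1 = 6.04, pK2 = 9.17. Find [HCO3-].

[HCO3⁻] = 1.57 mmol/kg

α₁ = 1 / (1 + [H⁺]/K1 + K2/[H⁺]) = 1 / (1 + 10^-1.80 + 10^-1.33)
   = 1 / (1 + 0.015849 + 0.046774) = 1/1.0626 = 0.9411
[HCO3⁻] = α₁ × DIC = 0.9411 × 1.67 = 1.57 mmol/kg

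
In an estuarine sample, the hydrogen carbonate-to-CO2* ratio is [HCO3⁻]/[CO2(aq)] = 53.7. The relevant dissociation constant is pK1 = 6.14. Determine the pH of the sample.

From K1 = [H⁺][HCO3⁻]/[CO2(aq)]:  pH = pK1 + log₁₀([HCO3⁻]/[CO2(aq)])
log₁₀(53.7) = +1.730
pH = 6.14 + (+1.730) = 7.87

pH = 7.87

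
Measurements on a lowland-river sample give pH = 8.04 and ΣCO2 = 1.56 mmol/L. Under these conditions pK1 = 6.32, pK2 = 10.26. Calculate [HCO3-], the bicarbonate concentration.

α₁ = 1 / (1 + [H⁺]/K1 + K2/[H⁺]) = 1 / (1 + 10^-1.72 + 10^-2.22)
   = 1 / (1 + 0.019055 + 0.0060256) = 1/1.0251 = 0.9755
[HCO3⁻] = α₁ × DIC = 0.9755 × 1.56 = 1.52 mmol/L

[HCO3⁻] = 1.52 mmol/L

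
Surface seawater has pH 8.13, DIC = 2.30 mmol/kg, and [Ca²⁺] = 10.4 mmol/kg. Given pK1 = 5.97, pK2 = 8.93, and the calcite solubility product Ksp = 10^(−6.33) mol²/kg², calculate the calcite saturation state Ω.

α₂ = 1 / (1 + [H⁺]/K2 + [H⁺]²/(K1K2)) = 1 / (1 + 10^+0.80 + 10^-1.36)
   = 1 / (1 + 6.3096 + 0.043652) = 1/7.3532 = 0.1360
[CO3²⁻] = α₂ × DIC = 0.1360 × 2.30 = 0.3128 mmol/kg
Ksp = 10^(−6.33) = 4.677×10^-7
Ω = [Ca²⁺][CO3²⁻]/Ksp = (10.4×10^-3)(3.128×10^-4) / 4.677×10^-7 = 6.95

Ω = 6.95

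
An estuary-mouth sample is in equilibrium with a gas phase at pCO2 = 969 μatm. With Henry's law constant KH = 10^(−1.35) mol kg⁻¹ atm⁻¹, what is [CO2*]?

[CO2*] = 43.3 μmol/kg

KH = 10^(−1.35) = 4.467×10^-2 mol kg⁻¹ atm⁻¹
[CO2*] = KH · pCO2 = 4.467×10^-2 × 969×10^-6 atm = 4.33×10^-5 mol/kg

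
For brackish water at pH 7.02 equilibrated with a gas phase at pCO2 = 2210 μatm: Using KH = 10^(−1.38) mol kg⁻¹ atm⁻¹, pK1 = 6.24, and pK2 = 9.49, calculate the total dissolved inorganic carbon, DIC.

[CO2*] = KH · pCO2 = 10^(−1.38) × 2210×10^-6 = 9.213×10^-5 mol/kg
α₀ = 1/(1 + K1/[H⁺] + K1K2/[H⁺]²) = 1/(1 + 10^+0.78 + 10^-1.69) = 0.1419
DIC = [CO2*]/α₀ = 9.213×10^-5 / 0.1419 = 0.649 mmol/kg

DIC = 0.649 mmol/kg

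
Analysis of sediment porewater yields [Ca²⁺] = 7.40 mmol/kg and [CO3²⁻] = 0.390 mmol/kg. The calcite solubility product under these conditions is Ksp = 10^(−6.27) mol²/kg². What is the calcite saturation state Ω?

Ksp = 10^(−6.27) = 5.370×10^-7
Ω = [Ca²⁺][CO3²⁻]/Ksp = (7.40×10^-3)(0.390×10^-3) / 5.370×10^-7 = 5.37

Ω = 5.37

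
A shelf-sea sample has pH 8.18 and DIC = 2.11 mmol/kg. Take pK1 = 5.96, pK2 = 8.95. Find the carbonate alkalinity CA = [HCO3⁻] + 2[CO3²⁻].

CA = [HCO3⁻] + 2[CO3²⁻] = (α₁ + 2α₂)·DIC
At pH 8.18: [H⁺]/K1 = 10^-2.22 = 0.0060256, K2/[H⁺] = 10^-0.77 = 0.16982
α₁ = 1/(1 + 0.0060256 + 0.16982) = 1/1.1758 = 0.8504; α₂ = α₁·K2/[H⁺] = 0.1444
α₁ + 2α₂ = 1.1393
CA = 1.1393 × 2.11 = 2.40 mmol/kg

CA = 2.40 mmol/kg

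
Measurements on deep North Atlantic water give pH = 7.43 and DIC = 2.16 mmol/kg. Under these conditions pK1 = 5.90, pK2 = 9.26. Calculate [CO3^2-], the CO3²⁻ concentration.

α₂ = 1 / (1 + [H⁺]/K2 + [H⁺]²/(K1K2)) = 1 / (1 + 10^+1.83 + 10^+0.30)
   = 1 / (1 + 67.608 + 1.9953) = 1/70.604 = 0.01416
[CO3²⁻] = α₂ × DIC = 0.01416 × 2.16 = 0.0306 mmol/kg

[CO3²⁻] = 0.0306 mmol/kg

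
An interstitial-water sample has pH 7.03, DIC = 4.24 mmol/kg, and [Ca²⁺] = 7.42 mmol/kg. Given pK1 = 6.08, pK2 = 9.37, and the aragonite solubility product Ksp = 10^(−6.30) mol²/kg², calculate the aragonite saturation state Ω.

α₂ = 1 / (1 + [H⁺]/K2 + [H⁺]²/(K1K2)) = 1 / (1 + 10^+2.34 + 10^+1.39)
   = 1 / (1 + 218.78 + 24.547) = 1/244.32 = 0.004093
[CO3²⁻] = α₂ × DIC = 0.004093 × 4.24 = 0.01735 mmol/kg = 17.35 μmol/kg
Ksp = 10^(−6.30) = 5.012×10^-7
Ω = [Ca²⁺][CO3²⁻]/Ksp = (7.42×10^-3)(1.735×10^-5) / 5.012×10^-7 = 0.257

Ω = 0.257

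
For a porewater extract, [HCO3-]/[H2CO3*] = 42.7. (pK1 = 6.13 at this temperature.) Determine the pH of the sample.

From K1 = [H⁺][HCO3-]/[H2CO3*]:  pH = pK1 + log₁₀([HCO3-]/[H2CO3*])
log₁₀(42.7) = +1.630
pH = 6.13 + (+1.630) = 7.76

pH = 7.76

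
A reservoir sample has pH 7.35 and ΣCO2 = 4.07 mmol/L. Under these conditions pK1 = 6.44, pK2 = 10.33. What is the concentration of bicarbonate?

α₁ = 1 / (1 + [H⁺]/K1 + K2/[H⁺]) = 1 / (1 + 10^-0.91 + 10^-2.98)
   = 1 / (1 + 0.12303 + 0.0010471) = 1/1.1241 = 0.8896
[HCO3⁻] = α₁ × DIC = 0.8896 × 4.07 = 3.62 mmol/L

[HCO3⁻] = 3.62 mmol/L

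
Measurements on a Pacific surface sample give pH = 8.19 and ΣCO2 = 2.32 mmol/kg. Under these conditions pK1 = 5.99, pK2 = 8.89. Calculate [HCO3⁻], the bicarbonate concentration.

α₁ = 1 / (1 + [H⁺]/K1 + K2/[H⁺]) = 1 / (1 + 10^-2.20 + 10^-0.70)
   = 1 / (1 + 0.0063096 + 0.19953) = 1/1.2058 = 0.8293
[HCO3⁻] = α₁ × DIC = 0.8293 × 2.32 = 1.92 mmol/kg

[HCO3⁻] = 1.92 mmol/kg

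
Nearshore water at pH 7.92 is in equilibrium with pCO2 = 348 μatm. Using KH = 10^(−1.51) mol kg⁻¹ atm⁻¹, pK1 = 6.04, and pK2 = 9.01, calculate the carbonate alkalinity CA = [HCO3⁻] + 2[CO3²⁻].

[CO2*] = KH · pCO2 = 10^(−1.51) × 348×10^-6 = 1.075×10^-5 mol/kg
α₀ = 1/(1 + K1/[H⁺] + K1K2/[H⁺]²) = 1/(1 + 10^+1.88 + 10^+0.79) = 0.01204
DIC = [CO2*]/α₀ = 1.075×10^-5 / 0.01204 = 0.8929 mmol/kg
CA = (α₁ + 2α₂)·DIC = (0.9137 + 2×0.07427) × 0.8929 = 0.948 mmol/kg

CA = 0.948 mmol/kg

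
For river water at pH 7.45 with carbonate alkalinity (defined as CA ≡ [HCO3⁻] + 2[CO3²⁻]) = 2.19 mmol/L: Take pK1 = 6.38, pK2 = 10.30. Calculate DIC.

CA = [HCO3⁻] + 2[CO3²⁻] = (α₁ + 2α₂)·DIC
At pH 7.45: [H⁺]/K1 = 10^-1.07 = 0.085114, K2/[H⁺] = 10^-2.85 = 0.0014125
α₁ = 1/(1 + 0.085114 + 0.0014125) = 1/1.0865 = 0.9204; α₂ = α₁·K2/[H⁺] = 0.001300
α₁ + 2α₂ = 0.9230
DIC = CA / (α₁ + 2α₂) = 2.19 / 0.9230 = 2.37 mmol/L

DIC = 2.37 mmol/L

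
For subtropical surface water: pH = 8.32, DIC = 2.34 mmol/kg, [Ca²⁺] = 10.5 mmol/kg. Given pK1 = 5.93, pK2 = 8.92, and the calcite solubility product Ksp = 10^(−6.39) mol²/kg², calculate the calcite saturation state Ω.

Ω = 12.1

α₂ = 1 / (1 + [H⁺]/K2 + [H⁺]²/(K1K2)) = 1 / (1 + 10^+0.60 + 10^-1.79)
   = 1 / (1 + 3.9811 + 0.016218) = 1/4.9973 = 0.2001
[CO3²⁻] = α₂ × DIC = 0.2001 × 2.34 = 0.4683 mmol/kg
Ksp = 10^(−6.39) = 4.074×10^-7
Ω = [Ca²⁺][CO3²⁻]/Ksp = (10.5×10^-3)(4.683×10^-4) / 4.074×10^-7 = 12.1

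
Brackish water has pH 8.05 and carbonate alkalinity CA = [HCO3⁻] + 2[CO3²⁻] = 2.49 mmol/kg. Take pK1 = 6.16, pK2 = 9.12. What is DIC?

CA = [HCO3⁻] + 2[CO3²⁻] = (α₁ + 2α₂)·DIC
At pH 8.05: [H⁺]/K1 = 10^-1.89 = 0.012882, K2/[H⁺] = 10^-1.07 = 0.085114
α₁ = 1/(1 + 0.012882 + 0.085114) = 1/1.0980 = 0.9107; α₂ = α₁·K2/[H⁺] = 0.07752
α₁ + 2α₂ = 1.0658
DIC = CA / (α₁ + 2α₂) = 2.49 / 1.0658 = 2.34 mmol/kg

DIC = 2.34 mmol/kg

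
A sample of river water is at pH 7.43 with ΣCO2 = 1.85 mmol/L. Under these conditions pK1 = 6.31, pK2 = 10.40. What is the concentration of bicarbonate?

α₁ = 1 / (1 + [H⁺]/K1 + K2/[H⁺]) = 1 / (1 + 10^-1.12 + 10^-2.97)
   = 1 / (1 + 0.075858 + 0.0010715) = 1/1.0769 = 0.9286
[HCO3⁻] = α₁ × DIC = 0.9286 × 1.85 = 1.72 mmol/L

[HCO3⁻] = 1.72 mmol/L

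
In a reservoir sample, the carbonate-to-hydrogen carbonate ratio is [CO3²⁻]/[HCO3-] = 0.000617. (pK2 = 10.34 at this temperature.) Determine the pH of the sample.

pH = 7.13

From K2 = [H⁺][CO3²⁻]/[HCO3-]:  pH = pK2 + log₁₀([CO3²⁻]/[HCO3-])
log₁₀(0.000617) = -3.210
pH = 10.34 + (-3.210) = 7.13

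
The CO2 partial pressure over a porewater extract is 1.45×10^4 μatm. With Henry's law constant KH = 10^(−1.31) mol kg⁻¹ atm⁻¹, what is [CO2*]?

KH = 10^(−1.31) = 4.898×10^-2 mol kg⁻¹ atm⁻¹
[CO2*] = KH · pCO2 = 4.898×10^-2 × 1.45×10^4×10^-6 atm = 7.10×10^-4 mol/kg

[CO2*] = 710 μmol/kg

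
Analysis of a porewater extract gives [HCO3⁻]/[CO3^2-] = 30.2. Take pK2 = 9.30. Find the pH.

From K2 = [H⁺][CO3^2-]/[HCO3⁻]:  pH = pK2 − log₁₀([HCO3⁻]/[CO3^2-])
log₁₀(30.2) = +1.480
pH = 9.30 − (+1.480) = 7.82

pH = 7.82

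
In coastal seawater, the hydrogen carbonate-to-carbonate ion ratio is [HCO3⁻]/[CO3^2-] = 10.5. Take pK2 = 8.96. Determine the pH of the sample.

From K2 = [H⁺][CO3^2-]/[HCO3⁻]:  pH = pK2 − log₁₀([HCO3⁻]/[CO3^2-])
log₁₀(10.5) = +1.021
pH = 8.96 − (+1.021) = 7.94

pH = 7.94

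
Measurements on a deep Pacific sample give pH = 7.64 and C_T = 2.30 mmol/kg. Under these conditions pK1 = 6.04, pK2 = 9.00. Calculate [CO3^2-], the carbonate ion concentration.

[CO3²⁻] = 0.0939 mmol/kg

α₂ = 1 / (1 + [H⁺]/K2 + [H⁺]²/(K1K2)) = 1 / (1 + 10^+1.36 + 10^-0.24)
   = 1 / (1 + 22.909 + 0.57544) = 1/24.484 = 0.04084
[CO3²⁻] = α₂ × DIC = 0.04084 × 2.30 = 0.0939 mmol/kg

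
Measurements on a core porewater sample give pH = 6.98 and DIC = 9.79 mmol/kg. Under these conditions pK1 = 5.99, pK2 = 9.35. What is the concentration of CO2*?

[CO2*] = 0.905 mmol/kg

α₀ = 1 / (1 + K1/[H⁺] + K1K2/[H⁺]²) = 1 / (1 + 10^+0.99 + 10^-1.38)
   = 1 / (1 + 9.7724 + 0.041687) = 1/10.814 = 0.09247
[CO2*] = α₀ × DIC = 0.09247 × 9.79 = 0.905 mmol/kg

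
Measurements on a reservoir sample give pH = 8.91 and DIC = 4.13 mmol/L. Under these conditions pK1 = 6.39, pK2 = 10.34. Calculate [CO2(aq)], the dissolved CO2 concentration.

[CO2*] = 12.0 μmol/L

α₀ = 1 / (1 + K1/[H⁺] + K1K2/[H⁺]²) = 1 / (1 + 10^+2.52 + 10^+1.09)
   = 1 / (1 + 331.13 + 12.303) = 1/344.43 = 0.002903
[CO2*] = α₀ × DIC = 0.002903 × 4.13 = 0.0120 mmol/L = 12.0 μmol/L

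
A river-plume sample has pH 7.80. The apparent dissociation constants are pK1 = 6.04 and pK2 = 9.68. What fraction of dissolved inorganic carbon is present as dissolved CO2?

α₀ = 0.0169

α₀ = 1 / (1 + K1/[H⁺] + K1K2/[H⁺]²) = 1 / (1 + 10^+1.76 + 10^-0.12)
   = 1 / (1 + 57.544 + 0.75858) = 1/59.303 = 0.01686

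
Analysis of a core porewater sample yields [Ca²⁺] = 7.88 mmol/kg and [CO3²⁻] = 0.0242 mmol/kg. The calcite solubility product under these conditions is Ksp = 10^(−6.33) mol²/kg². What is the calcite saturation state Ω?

Ksp = 10^(−6.33) = 4.677×10^-7
Ω = [Ca²⁺][CO3²⁻]/Ksp = (7.88×10^-3)(0.0242×10^-3) / 4.677×10^-7 = 0.408

Ω = 0.408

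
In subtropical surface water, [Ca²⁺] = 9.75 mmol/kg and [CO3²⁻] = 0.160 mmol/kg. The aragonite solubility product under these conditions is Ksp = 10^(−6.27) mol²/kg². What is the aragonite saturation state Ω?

Ksp = 10^(−6.27) = 5.370×10^-7
Ω = [Ca²⁺][CO3²⁻]/Ksp = (9.75×10^-3)(0.160×10^-3) / 5.370×10^-7 = 2.90

Ω = 2.90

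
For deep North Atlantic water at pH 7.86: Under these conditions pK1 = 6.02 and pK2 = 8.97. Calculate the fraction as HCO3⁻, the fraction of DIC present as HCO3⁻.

α₁ = 1 / (1 + [H⁺]/K1 + K2/[H⁺]) = 1 / (1 + 10^-1.84 + 10^-1.11)
   = 1 / (1 + 0.014454 + 0.077625) = 1/1.0921 = 0.9157

α₁ = 0.916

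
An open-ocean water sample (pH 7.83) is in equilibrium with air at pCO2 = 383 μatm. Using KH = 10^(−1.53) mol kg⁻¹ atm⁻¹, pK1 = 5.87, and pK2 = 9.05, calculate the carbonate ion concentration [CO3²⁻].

[CO2*] = KH · pCO2 = 10^(−1.53) × 383×10^-6 = 1.130×10^-5 mol/kg
α₀ = 1/(1 + K1/[H⁺] + K1K2/[H⁺]²) = 1/(1 + 10^+1.96 + 10^+0.74) = 0.01024
DIC = [CO2*]/α₀ = 1.130×10^-5 / 0.01024 = 1.104 mmol/kg
[CO3²⁻] = α₂·DIC; α₂ = 0.05625, so [CO3²⁻] = 0.05625 × 1.104 = 0.0621 mmol/kg

[CO3²⁻] = 0.0621 mmol/kg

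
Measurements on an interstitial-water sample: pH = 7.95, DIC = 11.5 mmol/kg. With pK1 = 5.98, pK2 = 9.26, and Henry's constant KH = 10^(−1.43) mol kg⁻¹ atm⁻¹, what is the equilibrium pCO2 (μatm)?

α₀ = 1 / (1 + K1/[H⁺] + K1K2/[H⁺]²) = 1 / (1 + 10^+1.97 + 10^+0.66)
   = 1 / (1 + 93.325 + 4.5709) = 1/98.896 = 0.01011
[CO2*] = α₀ × DIC = 0.01011 × 11.5 = 0.1163 mmol/kg
pCO2 = [CO2*]/KH = 1.163×10^-4 / 3.715×10^-2 = 3130 μatm

pCO2 = 3130 μatm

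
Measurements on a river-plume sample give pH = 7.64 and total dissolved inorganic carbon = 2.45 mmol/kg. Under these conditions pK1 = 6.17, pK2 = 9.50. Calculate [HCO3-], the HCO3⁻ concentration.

[HCO3⁻] = 2.34 mmol/kg

α₁ = 1 / (1 + [H⁺]/K1 + K2/[H⁺]) = 1 / (1 + 10^-1.47 + 10^-1.86)
   = 1 / (1 + 0.033884 + 0.013804) = 1/1.0477 = 0.9545
[HCO3⁻] = α₁ × DIC = 0.9545 × 2.45 = 2.34 mmol/kg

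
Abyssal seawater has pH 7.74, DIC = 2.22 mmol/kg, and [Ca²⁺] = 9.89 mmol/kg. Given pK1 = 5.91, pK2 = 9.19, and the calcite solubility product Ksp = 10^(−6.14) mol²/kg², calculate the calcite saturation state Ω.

Ω = 1.02

α₂ = 1 / (1 + [H⁺]/K2 + [H⁺]²/(K1K2)) = 1 / (1 + 10^+1.45 + 10^-0.38)
   = 1 / (1 + 28.184 + 0.41687) = 1/29.601 = 0.03378
[CO3²⁻] = α₂ × DIC = 0.03378 × 2.22 = 0.07500 mmol/kg
Ksp = 10^(−6.14) = 7.244×10^-7
Ω = [Ca²⁺][CO3²⁻]/Ksp = (9.89×10^-3)(7.500×10^-5) / 7.244×10^-7 = 1.02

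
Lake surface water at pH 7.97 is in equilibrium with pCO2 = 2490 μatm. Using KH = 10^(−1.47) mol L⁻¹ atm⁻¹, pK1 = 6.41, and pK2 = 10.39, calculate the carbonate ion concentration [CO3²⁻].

[CO3²⁻] = 11.6 μmol/L

[CO2*] = KH · pCO2 = 10^(−1.47) × 2490×10^-6 = 8.437×10^-5 mol/L
α₀ = 1/(1 + K1/[H⁺] + K1K2/[H⁺]²) = 1/(1 + 10^+1.56 + 10^-0.86) = 0.02671
DIC = [CO2*]/α₀ = 8.437×10^-5 / 0.02671 = 3.159 mmol/L
[CO3²⁻] = α₂·DIC; α₂ = 0.003686, so [CO3²⁻] = 0.003686 × 3.159 = 0.0116 mmol/L = 11.6 μmol/L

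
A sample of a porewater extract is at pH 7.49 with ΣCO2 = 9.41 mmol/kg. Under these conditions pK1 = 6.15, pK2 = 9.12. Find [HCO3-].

α₁ = 1 / (1 + [H⁺]/K1 + K2/[H⁺]) = 1 / (1 + 10^-1.34 + 10^-1.63)
   = 1 / (1 + 0.045709 + 0.023442) = 1/1.0692 = 0.9353
[HCO3⁻] = α₁ × DIC = 0.9353 × 9.41 = 8.80 mmol/kg

[HCO3⁻] = 8.80 mmol/kg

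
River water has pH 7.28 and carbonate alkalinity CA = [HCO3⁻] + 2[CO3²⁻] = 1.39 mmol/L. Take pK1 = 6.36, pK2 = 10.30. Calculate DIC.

DIC = 1.56 mmol/L

CA = [HCO3⁻] + 2[CO3²⁻] = (α₁ + 2α₂)·DIC
At pH 7.28: [H⁺]/K1 = 10^-0.92 = 0.12023, K2/[H⁺] = 10^-3.02 = 0.00095499
α₁ = 1/(1 + 0.12023 + 0.00095499) = 1/1.1212 = 0.8919; α₂ = α₁·K2/[H⁺] = 0.0008518
α₁ + 2α₂ = 0.8936
DIC = CA / (α₁ + 2α₂) = 1.39 / 0.8936 = 1.56 mmol/L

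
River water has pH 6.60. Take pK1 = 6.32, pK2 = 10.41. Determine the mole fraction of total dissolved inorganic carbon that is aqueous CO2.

α₀ = 0.344

α₀ = 1 / (1 + K1/[H⁺] + K1K2/[H⁺]²) = 1 / (1 + 10^+0.28 + 10^-3.53)
   = 1 / (1 + 1.9055 + 0.00029512) = 1/2.9058 = 0.3441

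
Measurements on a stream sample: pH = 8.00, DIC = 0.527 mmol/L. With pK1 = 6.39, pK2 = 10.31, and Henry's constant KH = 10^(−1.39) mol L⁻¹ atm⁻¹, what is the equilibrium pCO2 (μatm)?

pCO2 = 308 μatm

α₀ = 1 / (1 + K1/[H⁺] + K1K2/[H⁺]²) = 1 / (1 + 10^+1.61 + 10^-0.70)
   = 1 / (1 + 40.738 + 0.19953) = 1/41.938 = 0.02384
[CO2*] = α₀ × DIC = 0.02384 × 0.527 = 0.01257 mmol/L = 12.57 μmol/L
pCO2 = [CO2*]/KH = 1.257×10^-5 / 4.074×10^-2 = 308 μatm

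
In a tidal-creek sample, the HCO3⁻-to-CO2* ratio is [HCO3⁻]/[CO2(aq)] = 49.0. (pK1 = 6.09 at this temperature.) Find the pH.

pH = 7.78

From K1 = [H⁺][HCO3⁻]/[CO2(aq)]:  pH = pK1 + log₁₀([HCO3⁻]/[CO2(aq)])
log₁₀(49.0) = +1.690
pH = 6.09 + (+1.690) = 7.78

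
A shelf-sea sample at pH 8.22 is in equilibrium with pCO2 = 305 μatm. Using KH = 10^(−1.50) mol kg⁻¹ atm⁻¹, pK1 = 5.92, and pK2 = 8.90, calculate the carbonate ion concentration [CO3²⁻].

[CO2*] = KH · pCO2 = 10^(−1.50) × 305×10^-6 = 9.645×10^-6 mol/kg
α₀ = 1/(1 + K1/[H⁺] + K1K2/[H⁺]²) = 1/(1 + 10^+2.30 + 10^+1.62) = 0.004129
DIC = [CO2*]/α₀ = 9.645×10^-6 / 0.004129 = 2.336 mmol/kg
[CO3²⁻] = α₂·DIC; α₂ = 0.1721, so [CO3²⁻] = 0.1721 × 2.336 = 0.402 mmol/kg

[CO3²⁻] = 0.402 mmol/kg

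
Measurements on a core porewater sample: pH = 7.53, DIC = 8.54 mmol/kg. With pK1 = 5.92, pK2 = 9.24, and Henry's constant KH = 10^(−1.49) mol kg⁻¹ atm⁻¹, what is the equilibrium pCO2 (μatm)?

pCO2 = 6200 μatm

α₀ = 1 / (1 + K1/[H⁺] + K1K2/[H⁺]²) = 1 / (1 + 10^+1.61 + 10^-0.10)
   = 1 / (1 + 40.738 + 0.79433) = 1/42.532 = 0.02351
[CO2*] = α₀ × DIC = 0.02351 × 8.54 = 0.2008 mmol/kg
pCO2 = [CO2*]/KH = 2.008×10^-4 / 3.236×10^-2 = 6200 μatm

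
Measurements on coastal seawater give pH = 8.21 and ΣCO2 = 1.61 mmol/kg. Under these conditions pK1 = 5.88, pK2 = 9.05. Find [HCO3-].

[HCO3⁻] = 1.40 mmol/kg

α₁ = 1 / (1 + [H⁺]/K1 + K2/[H⁺]) = 1 / (1 + 10^-2.33 + 10^-0.84)
   = 1 / (1 + 0.0046774 + 0.14454) = 1/1.1492 = 0.8702
[HCO3⁻] = α₁ × DIC = 0.8702 × 1.61 = 1.40 mmol/kg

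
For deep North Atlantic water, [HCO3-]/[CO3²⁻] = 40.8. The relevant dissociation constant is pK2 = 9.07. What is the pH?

From K2 = [H⁺][CO3²⁻]/[HCO3-]:  pH = pK2 − log₁₀([HCO3-]/[CO3²⁻])
log₁₀(40.8) = +1.611
pH = 9.07 − (+1.611) = 7.46

pH = 7.46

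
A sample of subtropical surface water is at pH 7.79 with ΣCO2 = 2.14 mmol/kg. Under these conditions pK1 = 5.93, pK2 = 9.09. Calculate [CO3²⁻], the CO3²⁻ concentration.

α₂ = 1 / (1 + [H⁺]/K2 + [H⁺]²/(K1K2)) = 1 / (1 + 10^+1.30 + 10^-0.56)
   = 1 / (1 + 19.953 + 0.27542) = 1/21.228 = 0.04711
[CO3²⁻] = α₂ × DIC = 0.04711 × 2.14 = 0.101 mmol/kg

[CO3²⁻] = 0.101 mmol/kg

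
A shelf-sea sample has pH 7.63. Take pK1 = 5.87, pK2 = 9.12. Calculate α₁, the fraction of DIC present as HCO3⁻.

α₁ = 1 / (1 + [H⁺]/K1 + K2/[H⁺]) = 1 / (1 + 10^-1.76 + 10^-1.49)
   = 1 / (1 + 0.017378 + 0.032359) = 1/1.0497 = 0.9526

α₁ = 0.953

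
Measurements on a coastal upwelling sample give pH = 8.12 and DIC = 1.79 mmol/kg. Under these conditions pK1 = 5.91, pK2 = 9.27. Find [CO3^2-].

[CO3²⁻] = 0.118 mmol/kg

α₂ = 1 / (1 + [H⁺]/K2 + [H⁺]²/(K1K2)) = 1 / (1 + 10^+1.15 + 10^-1.06)
   = 1 / (1 + 14.125 + 0.087096) = 1/15.212 = 0.06574
[CO3²⁻] = α₂ × DIC = 0.06574 × 1.79 = 0.118 mmol/kg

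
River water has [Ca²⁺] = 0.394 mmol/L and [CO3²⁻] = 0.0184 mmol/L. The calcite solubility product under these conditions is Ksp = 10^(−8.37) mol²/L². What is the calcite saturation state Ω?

Ksp = 10^(−8.37) = 4.266×10^-9
Ω = [Ca²⁺][CO3²⁻]/Ksp = (0.394×10^-3)(0.0184×10^-3) / 4.266×10^-9 = 1.70

Ω = 1.70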